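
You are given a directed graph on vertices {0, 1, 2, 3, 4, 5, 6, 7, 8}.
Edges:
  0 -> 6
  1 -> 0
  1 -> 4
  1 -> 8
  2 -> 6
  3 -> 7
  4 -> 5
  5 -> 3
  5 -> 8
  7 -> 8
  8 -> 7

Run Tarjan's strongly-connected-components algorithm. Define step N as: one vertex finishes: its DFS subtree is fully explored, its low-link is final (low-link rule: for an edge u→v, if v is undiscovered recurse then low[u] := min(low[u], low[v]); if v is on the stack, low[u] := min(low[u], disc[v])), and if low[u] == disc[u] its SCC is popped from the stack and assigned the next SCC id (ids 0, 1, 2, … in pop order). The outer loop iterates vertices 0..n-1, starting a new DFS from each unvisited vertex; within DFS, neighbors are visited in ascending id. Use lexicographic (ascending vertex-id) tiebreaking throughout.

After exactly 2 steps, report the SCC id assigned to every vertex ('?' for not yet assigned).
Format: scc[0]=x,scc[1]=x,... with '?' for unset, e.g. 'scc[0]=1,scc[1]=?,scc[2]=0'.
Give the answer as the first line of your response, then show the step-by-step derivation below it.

scc[0]=1,scc[1]=?,scc[2]=?,scc[3]=?,scc[4]=?,scc[5]=?,scc[6]=0,scc[7]=?,scc[8]=?

step 1: low=(low[0]=0,low[1]=?,low[2]=?,low[3]=?,low[4]=?,low[5]=?,low[6]=1,low[7]=?,low[8]=?); scc=(scc[0]=?,scc[1]=?,scc[2]=?,scc[3]=?,scc[4]=?,scc[5]=?,scc[6]=0,scc[7]=?,scc[8]=?)
step 2: low=(low[0]=0,low[1]=?,low[2]=?,low[3]=?,low[4]=?,low[5]=?,low[6]=1,low[7]=?,low[8]=?); scc=(scc[0]=1,scc[1]=?,scc[2]=?,scc[3]=?,scc[4]=?,scc[5]=?,scc[6]=0,scc[7]=?,scc[8]=?)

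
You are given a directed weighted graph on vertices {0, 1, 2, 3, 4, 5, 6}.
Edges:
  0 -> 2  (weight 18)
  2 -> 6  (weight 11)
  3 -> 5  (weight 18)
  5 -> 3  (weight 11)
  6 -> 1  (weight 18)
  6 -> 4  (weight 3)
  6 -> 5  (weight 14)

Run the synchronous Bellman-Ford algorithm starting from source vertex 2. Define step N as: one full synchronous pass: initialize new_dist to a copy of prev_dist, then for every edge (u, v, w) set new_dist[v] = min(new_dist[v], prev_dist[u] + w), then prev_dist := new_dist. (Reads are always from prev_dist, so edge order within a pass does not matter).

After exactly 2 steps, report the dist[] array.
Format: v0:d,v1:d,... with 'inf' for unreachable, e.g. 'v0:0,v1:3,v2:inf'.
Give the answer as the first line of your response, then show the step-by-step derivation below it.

v0:inf,v1:29,v2:0,v3:inf,v4:14,v5:25,v6:11

step 1: dist = v0:inf,v1:inf,v2:0,v3:inf,v4:inf,v5:inf,v6:11
step 2: dist = v0:inf,v1:29,v2:0,v3:inf,v4:14,v5:25,v6:11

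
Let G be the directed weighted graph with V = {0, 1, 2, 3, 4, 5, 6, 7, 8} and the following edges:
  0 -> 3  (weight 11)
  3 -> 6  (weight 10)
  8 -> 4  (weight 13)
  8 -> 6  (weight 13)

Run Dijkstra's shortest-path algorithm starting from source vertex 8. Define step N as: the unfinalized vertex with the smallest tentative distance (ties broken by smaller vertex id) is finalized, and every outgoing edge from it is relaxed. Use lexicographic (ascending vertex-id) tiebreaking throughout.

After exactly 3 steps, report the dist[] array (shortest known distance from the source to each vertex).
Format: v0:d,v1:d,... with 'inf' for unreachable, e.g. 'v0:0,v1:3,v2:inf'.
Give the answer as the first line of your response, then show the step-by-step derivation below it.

v0:inf,v1:inf,v2:inf,v3:inf,v4:13,v5:inf,v6:13,v7:inf,v8:0

step 1: dist = v0:inf,v1:inf,v2:inf,v3:inf,v4:13,v5:inf,v6:13,v7:inf,v8:0
step 2: dist = v0:inf,v1:inf,v2:inf,v3:inf,v4:13,v5:inf,v6:13,v7:inf,v8:0
step 3: dist = v0:inf,v1:inf,v2:inf,v3:inf,v4:13,v5:inf,v6:13,v7:inf,v8:0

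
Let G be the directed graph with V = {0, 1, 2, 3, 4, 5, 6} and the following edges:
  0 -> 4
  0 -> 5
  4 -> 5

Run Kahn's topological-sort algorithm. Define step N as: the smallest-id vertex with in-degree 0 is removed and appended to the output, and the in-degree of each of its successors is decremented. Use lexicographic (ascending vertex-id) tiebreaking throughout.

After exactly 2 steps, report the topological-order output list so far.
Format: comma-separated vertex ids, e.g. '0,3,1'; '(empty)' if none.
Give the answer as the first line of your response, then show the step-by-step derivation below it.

0,1

step 1: output 0; order=[0]; indeg=(0,0,0,0,0,1,0)
step 2: output 1; order=[0,1]; indeg=(0,0,0,0,0,1,0)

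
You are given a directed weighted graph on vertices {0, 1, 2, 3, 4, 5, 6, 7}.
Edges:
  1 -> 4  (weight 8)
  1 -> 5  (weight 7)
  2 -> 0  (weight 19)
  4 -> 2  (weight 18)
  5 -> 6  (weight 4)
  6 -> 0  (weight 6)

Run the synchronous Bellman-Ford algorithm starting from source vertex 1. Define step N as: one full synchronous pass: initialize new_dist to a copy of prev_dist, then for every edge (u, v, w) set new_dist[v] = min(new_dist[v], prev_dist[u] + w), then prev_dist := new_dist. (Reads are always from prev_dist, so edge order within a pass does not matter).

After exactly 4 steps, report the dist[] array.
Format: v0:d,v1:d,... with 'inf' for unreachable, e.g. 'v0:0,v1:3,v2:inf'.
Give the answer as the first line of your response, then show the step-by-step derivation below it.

v0:17,v1:0,v2:26,v3:inf,v4:8,v5:7,v6:11,v7:inf

step 1: dist = v0:inf,v1:0,v2:inf,v3:inf,v4:8,v5:7,v6:inf,v7:inf
step 2: dist = v0:inf,v1:0,v2:26,v3:inf,v4:8,v5:7,v6:11,v7:inf
step 3: dist = v0:17,v1:0,v2:26,v3:inf,v4:8,v5:7,v6:11,v7:inf
step 4: dist = v0:17,v1:0,v2:26,v3:inf,v4:8,v5:7,v6:11,v7:inf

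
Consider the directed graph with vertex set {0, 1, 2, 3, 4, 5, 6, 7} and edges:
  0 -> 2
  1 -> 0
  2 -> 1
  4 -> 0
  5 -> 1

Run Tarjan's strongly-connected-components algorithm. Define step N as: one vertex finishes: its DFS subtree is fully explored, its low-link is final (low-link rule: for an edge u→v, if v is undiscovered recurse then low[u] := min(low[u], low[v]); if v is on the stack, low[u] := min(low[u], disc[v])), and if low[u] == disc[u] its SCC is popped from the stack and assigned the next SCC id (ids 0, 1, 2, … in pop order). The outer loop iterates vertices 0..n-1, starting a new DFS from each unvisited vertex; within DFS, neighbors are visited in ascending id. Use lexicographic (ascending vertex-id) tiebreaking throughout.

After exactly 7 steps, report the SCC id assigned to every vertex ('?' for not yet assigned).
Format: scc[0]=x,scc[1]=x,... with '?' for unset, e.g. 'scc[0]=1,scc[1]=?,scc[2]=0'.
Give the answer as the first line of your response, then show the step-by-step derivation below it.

scc[0]=0,scc[1]=0,scc[2]=0,scc[3]=1,scc[4]=2,scc[5]=3,scc[6]=4,scc[7]=?

step 1: low=(low[0]=0,low[1]=0,low[2]=1,low[3]=?,low[4]=?,low[5]=?,low[6]=?,low[7]=?); scc=(scc[0]=?,scc[1]=?,scc[2]=?,scc[3]=?,scc[4]=?,scc[5]=?,scc[6]=?,scc[7]=?)
step 2: low=(low[0]=0,low[1]=0,low[2]=0,low[3]=?,low[4]=?,low[5]=?,low[6]=?,low[7]=?); scc=(scc[0]=?,scc[1]=?,scc[2]=?,scc[3]=?,scc[4]=?,scc[5]=?,scc[6]=?,scc[7]=?)
step 3: low=(low[0]=0,low[1]=0,low[2]=0,low[3]=?,low[4]=?,low[5]=?,low[6]=?,low[7]=?); scc=(scc[0]=0,scc[1]=0,scc[2]=0,scc[3]=?,scc[4]=?,scc[5]=?,scc[6]=?,scc[7]=?)
step 4: low=(low[0]=0,low[1]=0,low[2]=0,low[3]=3,low[4]=?,low[5]=?,low[6]=?,low[7]=?); scc=(scc[0]=0,scc[1]=0,scc[2]=0,scc[3]=1,scc[4]=?,scc[5]=?,scc[6]=?,scc[7]=?)
step 5: low=(low[0]=0,low[1]=0,low[2]=0,low[3]=3,low[4]=4,low[5]=?,low[6]=?,low[7]=?); scc=(scc[0]=0,scc[1]=0,scc[2]=0,scc[3]=1,scc[4]=2,scc[5]=?,scc[6]=?,scc[7]=?)
step 6: low=(low[0]=0,low[1]=0,low[2]=0,low[3]=3,low[4]=4,low[5]=5,low[6]=?,low[7]=?); scc=(scc[0]=0,scc[1]=0,scc[2]=0,scc[3]=1,scc[4]=2,scc[5]=3,scc[6]=?,scc[7]=?)
step 7: low=(low[0]=0,low[1]=0,low[2]=0,low[3]=3,low[4]=4,low[5]=5,low[6]=6,low[7]=?); scc=(scc[0]=0,scc[1]=0,scc[2]=0,scc[3]=1,scc[4]=2,scc[5]=3,scc[6]=4,scc[7]=?)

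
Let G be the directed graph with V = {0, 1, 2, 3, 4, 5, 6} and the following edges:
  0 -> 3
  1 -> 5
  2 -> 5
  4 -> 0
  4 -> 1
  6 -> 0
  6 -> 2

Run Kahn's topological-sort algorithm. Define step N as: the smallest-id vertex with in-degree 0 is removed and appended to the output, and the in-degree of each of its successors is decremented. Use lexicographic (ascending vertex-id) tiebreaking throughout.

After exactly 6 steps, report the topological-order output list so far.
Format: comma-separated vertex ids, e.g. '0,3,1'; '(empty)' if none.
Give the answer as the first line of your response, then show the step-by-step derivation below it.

4,1,6,0,2,3

step 1: output 4; order=[4]; indeg=(1,0,1,1,0,2,0)
step 2: output 1; order=[4,1]; indeg=(1,0,1,1,0,1,0)
step 3: output 6; order=[4,1,6]; indeg=(0,0,0,1,0,1,0)
step 4: output 0; order=[4,1,6,0]; indeg=(0,0,0,0,0,1,0)
step 5: output 2; order=[4,1,6,0,2]; indeg=(0,0,0,0,0,0,0)
step 6: output 3; order=[4,1,6,0,2,3]; indeg=(0,0,0,0,0,0,0)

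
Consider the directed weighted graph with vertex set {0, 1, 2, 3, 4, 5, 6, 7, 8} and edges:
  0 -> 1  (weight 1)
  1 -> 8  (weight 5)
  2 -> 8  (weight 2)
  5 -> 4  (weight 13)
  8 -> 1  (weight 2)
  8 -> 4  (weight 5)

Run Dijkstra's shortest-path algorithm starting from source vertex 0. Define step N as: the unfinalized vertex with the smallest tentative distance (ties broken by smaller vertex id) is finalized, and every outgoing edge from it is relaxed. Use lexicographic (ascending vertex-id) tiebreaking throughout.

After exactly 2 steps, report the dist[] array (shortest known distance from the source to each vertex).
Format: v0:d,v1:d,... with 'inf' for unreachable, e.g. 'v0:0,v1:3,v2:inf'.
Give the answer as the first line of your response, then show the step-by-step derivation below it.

v0:0,v1:1,v2:inf,v3:inf,v4:inf,v5:inf,v6:inf,v7:inf,v8:6

step 1: dist = v0:0,v1:1,v2:inf,v3:inf,v4:inf,v5:inf,v6:inf,v7:inf,v8:inf
step 2: dist = v0:0,v1:1,v2:inf,v3:inf,v4:inf,v5:inf,v6:inf,v7:inf,v8:6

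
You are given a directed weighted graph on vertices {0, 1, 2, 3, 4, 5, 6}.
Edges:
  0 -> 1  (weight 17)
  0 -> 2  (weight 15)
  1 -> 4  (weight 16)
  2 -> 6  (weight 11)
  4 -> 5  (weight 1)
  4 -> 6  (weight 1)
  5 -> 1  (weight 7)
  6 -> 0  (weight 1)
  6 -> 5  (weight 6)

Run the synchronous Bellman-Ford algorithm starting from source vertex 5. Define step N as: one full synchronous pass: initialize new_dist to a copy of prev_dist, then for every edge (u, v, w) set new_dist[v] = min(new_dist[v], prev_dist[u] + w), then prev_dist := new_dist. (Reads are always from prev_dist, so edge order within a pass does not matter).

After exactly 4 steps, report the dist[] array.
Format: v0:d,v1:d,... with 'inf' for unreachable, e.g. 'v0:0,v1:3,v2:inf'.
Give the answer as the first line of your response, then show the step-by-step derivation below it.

v0:25,v1:7,v2:inf,v3:inf,v4:23,v5:0,v6:24

step 1: dist = v0:inf,v1:7,v2:inf,v3:inf,v4:inf,v5:0,v6:inf
step 2: dist = v0:inf,v1:7,v2:inf,v3:inf,v4:23,v5:0,v6:inf
step 3: dist = v0:inf,v1:7,v2:inf,v3:inf,v4:23,v5:0,v6:24
step 4: dist = v0:25,v1:7,v2:inf,v3:inf,v4:23,v5:0,v6:24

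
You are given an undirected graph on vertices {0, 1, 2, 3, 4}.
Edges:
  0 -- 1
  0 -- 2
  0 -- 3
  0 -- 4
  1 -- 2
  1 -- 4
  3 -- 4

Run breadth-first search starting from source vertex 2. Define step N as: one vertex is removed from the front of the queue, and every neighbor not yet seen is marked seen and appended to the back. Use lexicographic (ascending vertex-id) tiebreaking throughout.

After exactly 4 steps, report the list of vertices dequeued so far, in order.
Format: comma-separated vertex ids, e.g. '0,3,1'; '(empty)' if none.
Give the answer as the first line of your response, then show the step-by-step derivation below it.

2,0,1,3

step 1: dequeue 2; queue=[0,1]; order=2
step 2: dequeue 0; queue=[1,3,4]; order=2,0
step 3: dequeue 1; queue=[3,4]; order=2,0,1
step 4: dequeue 3; queue=[4]; order=2,0,1,3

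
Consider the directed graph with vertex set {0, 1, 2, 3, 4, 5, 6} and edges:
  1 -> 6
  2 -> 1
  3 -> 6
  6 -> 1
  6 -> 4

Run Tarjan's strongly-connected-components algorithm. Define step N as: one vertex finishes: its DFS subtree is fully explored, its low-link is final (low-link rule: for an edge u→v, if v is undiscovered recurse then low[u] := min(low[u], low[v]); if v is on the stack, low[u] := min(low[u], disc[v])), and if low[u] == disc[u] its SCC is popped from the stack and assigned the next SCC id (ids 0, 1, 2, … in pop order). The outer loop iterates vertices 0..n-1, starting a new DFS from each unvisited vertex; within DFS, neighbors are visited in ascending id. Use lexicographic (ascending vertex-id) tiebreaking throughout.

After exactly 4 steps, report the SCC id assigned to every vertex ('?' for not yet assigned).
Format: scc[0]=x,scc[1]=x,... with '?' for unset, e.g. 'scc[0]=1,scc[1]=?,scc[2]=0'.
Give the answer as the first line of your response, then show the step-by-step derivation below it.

scc[0]=0,scc[1]=2,scc[2]=?,scc[3]=?,scc[4]=1,scc[5]=?,scc[6]=2

step 1: low=(low[0]=0,low[1]=?,low[2]=?,low[3]=?,low[4]=?,low[5]=?,low[6]=?); scc=(scc[0]=0,scc[1]=?,scc[2]=?,scc[3]=?,scc[4]=?,scc[5]=?,scc[6]=?)
step 2: low=(low[0]=0,low[1]=1,low[2]=?,low[3]=?,low[4]=3,low[5]=?,low[6]=1); scc=(scc[0]=0,scc[1]=?,scc[2]=?,scc[3]=?,scc[4]=1,scc[5]=?,scc[6]=?)
step 3: low=(low[0]=0,low[1]=1,low[2]=?,low[3]=?,low[4]=3,low[5]=?,low[6]=1); scc=(scc[0]=0,scc[1]=?,scc[2]=?,scc[3]=?,scc[4]=1,scc[5]=?,scc[6]=?)
step 4: low=(low[0]=0,low[1]=1,low[2]=?,low[3]=?,low[4]=3,low[5]=?,low[6]=1); scc=(scc[0]=0,scc[1]=2,scc[2]=?,scc[3]=?,scc[4]=1,scc[5]=?,scc[6]=2)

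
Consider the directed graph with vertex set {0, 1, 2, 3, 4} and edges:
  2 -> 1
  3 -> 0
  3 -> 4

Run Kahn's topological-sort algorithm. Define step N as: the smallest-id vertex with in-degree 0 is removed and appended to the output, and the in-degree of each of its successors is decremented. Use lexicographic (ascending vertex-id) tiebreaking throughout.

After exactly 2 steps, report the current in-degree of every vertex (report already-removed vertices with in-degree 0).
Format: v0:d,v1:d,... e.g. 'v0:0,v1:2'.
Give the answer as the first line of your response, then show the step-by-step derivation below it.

v0:1,v1:0,v2:0,v3:0,v4:1

step 1: output 2; order=[2]; indeg=(1,0,0,0,1)
step 2: output 1; order=[2,1]; indeg=(1,0,0,0,1)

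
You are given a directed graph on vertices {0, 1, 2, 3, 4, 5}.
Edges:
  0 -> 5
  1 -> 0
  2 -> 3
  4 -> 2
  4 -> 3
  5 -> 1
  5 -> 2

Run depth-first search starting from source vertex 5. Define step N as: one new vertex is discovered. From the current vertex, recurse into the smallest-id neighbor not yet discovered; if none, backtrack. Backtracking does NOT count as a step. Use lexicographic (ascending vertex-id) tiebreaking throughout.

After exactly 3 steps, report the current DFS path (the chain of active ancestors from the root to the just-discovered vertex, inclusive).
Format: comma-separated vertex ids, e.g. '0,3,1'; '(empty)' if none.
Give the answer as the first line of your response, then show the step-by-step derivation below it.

5,1,0

step 1: discover 5; path=5; order=5
step 2: discover 1; path=5>1; order=5,1
step 3: discover 0; path=5>1>0; order=5,1,0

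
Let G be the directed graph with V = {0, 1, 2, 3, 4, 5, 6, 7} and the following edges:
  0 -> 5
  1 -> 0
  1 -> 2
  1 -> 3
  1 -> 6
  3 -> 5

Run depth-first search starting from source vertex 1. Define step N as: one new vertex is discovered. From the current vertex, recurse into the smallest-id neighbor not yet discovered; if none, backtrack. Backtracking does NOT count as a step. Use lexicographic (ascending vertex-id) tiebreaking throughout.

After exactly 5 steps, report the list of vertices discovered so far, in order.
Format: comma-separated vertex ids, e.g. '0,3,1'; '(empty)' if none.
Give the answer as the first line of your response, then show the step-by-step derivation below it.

1,0,5,2,3

step 1: discover 1; path=1; order=1
step 2: discover 0; path=1>0; order=1,0
step 3: discover 5; path=1>0>5; order=1,0,5
step 4: discover 2; path=1>2; order=1,0,5,2
step 5: discover 3; path=1>3; order=1,0,5,2,3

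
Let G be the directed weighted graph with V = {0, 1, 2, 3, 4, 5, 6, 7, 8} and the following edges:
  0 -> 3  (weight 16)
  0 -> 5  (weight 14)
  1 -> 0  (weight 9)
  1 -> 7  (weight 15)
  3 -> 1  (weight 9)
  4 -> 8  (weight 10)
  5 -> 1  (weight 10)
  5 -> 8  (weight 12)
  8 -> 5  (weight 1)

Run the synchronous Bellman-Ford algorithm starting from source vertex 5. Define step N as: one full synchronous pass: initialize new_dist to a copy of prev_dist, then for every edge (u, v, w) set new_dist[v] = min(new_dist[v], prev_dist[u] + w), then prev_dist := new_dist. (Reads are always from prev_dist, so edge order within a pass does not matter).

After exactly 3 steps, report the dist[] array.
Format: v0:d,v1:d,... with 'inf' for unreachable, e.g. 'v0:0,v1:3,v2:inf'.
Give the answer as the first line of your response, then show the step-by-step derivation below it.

v0:19,v1:10,v2:inf,v3:35,v4:inf,v5:0,v6:inf,v7:25,v8:12

step 1: dist = v0:inf,v1:10,v2:inf,v3:inf,v4:inf,v5:0,v6:inf,v7:inf,v8:12
step 2: dist = v0:19,v1:10,v2:inf,v3:inf,v4:inf,v5:0,v6:inf,v7:25,v8:12
step 3: dist = v0:19,v1:10,v2:inf,v3:35,v4:inf,v5:0,v6:inf,v7:25,v8:12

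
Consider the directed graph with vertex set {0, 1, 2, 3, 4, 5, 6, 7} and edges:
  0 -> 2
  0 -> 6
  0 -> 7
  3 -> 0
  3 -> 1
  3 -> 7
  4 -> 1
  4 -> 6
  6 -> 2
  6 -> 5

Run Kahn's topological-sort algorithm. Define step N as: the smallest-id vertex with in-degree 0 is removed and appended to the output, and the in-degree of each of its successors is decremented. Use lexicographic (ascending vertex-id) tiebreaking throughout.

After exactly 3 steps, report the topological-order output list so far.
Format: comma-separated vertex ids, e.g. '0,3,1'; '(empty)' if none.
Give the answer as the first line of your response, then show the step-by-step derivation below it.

3,0,4

step 1: output 3; order=[3]; indeg=(0,1,2,0,0,1,2,1)
step 2: output 0; order=[3,0]; indeg=(0,1,1,0,0,1,1,0)
step 3: output 4; order=[3,0,4]; indeg=(0,0,1,0,0,1,0,0)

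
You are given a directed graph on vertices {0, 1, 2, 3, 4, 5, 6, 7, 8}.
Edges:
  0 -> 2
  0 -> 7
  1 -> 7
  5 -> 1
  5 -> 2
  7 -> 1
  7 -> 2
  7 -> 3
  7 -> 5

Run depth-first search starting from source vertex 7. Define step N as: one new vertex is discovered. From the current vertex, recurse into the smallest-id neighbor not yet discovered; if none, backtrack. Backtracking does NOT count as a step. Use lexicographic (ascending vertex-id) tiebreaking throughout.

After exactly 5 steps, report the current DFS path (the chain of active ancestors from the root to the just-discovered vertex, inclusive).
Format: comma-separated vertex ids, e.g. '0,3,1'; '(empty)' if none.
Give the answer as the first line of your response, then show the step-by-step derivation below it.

7,5

step 1: discover 7; path=7; order=7
step 2: discover 1; path=7>1; order=7,1
step 3: discover 2; path=7>2; order=7,1,2
step 4: discover 3; path=7>3; order=7,1,2,3
step 5: discover 5; path=7>5; order=7,1,2,3,5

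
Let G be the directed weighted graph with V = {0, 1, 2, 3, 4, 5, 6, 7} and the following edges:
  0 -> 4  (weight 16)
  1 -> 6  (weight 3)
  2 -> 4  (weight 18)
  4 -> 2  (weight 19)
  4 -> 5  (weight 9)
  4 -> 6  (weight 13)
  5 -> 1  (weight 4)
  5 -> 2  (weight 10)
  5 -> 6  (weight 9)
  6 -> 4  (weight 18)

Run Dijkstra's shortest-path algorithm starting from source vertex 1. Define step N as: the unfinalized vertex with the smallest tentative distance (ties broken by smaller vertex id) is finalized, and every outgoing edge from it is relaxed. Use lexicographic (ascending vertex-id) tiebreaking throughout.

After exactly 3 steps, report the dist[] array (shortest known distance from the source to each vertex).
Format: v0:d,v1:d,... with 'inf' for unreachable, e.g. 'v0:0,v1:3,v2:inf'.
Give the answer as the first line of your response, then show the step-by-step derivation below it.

v0:inf,v1:0,v2:40,v3:inf,v4:21,v5:30,v6:3,v7:inf

step 1: dist = v0:inf,v1:0,v2:inf,v3:inf,v4:inf,v5:inf,v6:3,v7:inf
step 2: dist = v0:inf,v1:0,v2:inf,v3:inf,v4:21,v5:inf,v6:3,v7:inf
step 3: dist = v0:inf,v1:0,v2:40,v3:inf,v4:21,v5:30,v6:3,v7:inf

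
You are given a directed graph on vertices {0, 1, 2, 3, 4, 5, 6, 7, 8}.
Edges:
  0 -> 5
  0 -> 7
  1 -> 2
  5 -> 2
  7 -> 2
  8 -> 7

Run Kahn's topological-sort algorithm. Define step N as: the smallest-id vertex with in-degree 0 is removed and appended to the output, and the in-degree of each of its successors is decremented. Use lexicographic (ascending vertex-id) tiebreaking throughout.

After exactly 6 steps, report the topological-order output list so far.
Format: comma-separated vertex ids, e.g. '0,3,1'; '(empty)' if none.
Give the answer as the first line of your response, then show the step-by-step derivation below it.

0,1,3,4,5,6

step 1: output 0; order=[0]; indeg=(0,0,3,0,0,0,0,1,0)
step 2: output 1; order=[0,1]; indeg=(0,0,2,0,0,0,0,1,0)
step 3: output 3; order=[0,1,3]; indeg=(0,0,2,0,0,0,0,1,0)
step 4: output 4; order=[0,1,3,4]; indeg=(0,0,2,0,0,0,0,1,0)
step 5: output 5; order=[0,1,3,4,5]; indeg=(0,0,1,0,0,0,0,1,0)
step 6: output 6; order=[0,1,3,4,5,6]; indeg=(0,0,1,0,0,0,0,1,0)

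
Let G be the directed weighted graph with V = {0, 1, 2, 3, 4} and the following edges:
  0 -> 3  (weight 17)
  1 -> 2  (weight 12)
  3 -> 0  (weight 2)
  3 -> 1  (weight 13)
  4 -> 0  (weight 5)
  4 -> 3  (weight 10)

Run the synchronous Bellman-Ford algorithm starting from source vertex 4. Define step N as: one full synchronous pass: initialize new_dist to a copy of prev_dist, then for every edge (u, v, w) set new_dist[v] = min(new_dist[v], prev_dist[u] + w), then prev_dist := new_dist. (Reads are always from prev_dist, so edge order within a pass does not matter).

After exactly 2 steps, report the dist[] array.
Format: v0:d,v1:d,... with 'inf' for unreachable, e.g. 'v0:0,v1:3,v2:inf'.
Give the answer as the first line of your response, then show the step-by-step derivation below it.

v0:5,v1:23,v2:inf,v3:10,v4:0

step 1: dist = v0:5,v1:inf,v2:inf,v3:10,v4:0
step 2: dist = v0:5,v1:23,v2:inf,v3:10,v4:0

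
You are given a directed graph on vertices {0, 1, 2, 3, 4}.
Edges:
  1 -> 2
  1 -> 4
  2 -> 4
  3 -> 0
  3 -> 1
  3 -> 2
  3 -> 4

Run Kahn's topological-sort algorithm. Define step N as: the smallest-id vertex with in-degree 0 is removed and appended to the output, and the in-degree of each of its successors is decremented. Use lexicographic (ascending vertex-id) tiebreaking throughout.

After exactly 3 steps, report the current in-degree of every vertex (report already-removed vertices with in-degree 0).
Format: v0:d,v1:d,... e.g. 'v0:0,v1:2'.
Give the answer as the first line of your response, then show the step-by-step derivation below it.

v0:0,v1:0,v2:0,v3:0,v4:1

step 1: output 3; order=[3]; indeg=(0,0,1,0,2)
step 2: output 0; order=[3,0]; indeg=(0,0,1,0,2)
step 3: output 1; order=[3,0,1]; indeg=(0,0,0,0,1)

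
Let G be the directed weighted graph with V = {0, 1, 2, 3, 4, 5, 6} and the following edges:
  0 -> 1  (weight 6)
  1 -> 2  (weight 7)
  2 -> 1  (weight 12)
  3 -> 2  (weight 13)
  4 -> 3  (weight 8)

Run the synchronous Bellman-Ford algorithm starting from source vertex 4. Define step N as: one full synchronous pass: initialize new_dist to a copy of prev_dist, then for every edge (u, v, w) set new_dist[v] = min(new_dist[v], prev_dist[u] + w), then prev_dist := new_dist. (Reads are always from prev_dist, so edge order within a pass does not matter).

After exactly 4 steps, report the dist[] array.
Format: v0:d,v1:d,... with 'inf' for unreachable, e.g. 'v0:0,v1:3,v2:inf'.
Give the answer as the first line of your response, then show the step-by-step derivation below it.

v0:inf,v1:33,v2:21,v3:8,v4:0,v5:inf,v6:inf

step 1: dist = v0:inf,v1:inf,v2:inf,v3:8,v4:0,v5:inf,v6:inf
step 2: dist = v0:inf,v1:inf,v2:21,v3:8,v4:0,v5:inf,v6:inf
step 3: dist = v0:inf,v1:33,v2:21,v3:8,v4:0,v5:inf,v6:inf
step 4: dist = v0:inf,v1:33,v2:21,v3:8,v4:0,v5:inf,v6:inf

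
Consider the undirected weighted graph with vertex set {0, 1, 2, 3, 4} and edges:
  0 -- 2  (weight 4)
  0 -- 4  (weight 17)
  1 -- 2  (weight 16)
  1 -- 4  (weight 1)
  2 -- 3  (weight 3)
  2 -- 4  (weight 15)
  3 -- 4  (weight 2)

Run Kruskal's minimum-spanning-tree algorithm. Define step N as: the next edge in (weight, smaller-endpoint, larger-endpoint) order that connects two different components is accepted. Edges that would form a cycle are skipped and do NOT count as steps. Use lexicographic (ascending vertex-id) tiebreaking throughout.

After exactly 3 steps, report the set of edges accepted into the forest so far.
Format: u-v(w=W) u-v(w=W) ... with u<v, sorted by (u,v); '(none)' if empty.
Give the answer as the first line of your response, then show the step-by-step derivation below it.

1-4(w=1) 2-3(w=3) 3-4(w=2)

step 1: add edge 1-4 (w=1); MST = {1-4(w=1)}
step 2: add edge 3-4 (w=2); MST = {1-4(w=1) 3-4(w=2)}
step 3: add edge 2-3 (w=3); MST = {1-4(w=1) 2-3(w=3) 3-4(w=2)}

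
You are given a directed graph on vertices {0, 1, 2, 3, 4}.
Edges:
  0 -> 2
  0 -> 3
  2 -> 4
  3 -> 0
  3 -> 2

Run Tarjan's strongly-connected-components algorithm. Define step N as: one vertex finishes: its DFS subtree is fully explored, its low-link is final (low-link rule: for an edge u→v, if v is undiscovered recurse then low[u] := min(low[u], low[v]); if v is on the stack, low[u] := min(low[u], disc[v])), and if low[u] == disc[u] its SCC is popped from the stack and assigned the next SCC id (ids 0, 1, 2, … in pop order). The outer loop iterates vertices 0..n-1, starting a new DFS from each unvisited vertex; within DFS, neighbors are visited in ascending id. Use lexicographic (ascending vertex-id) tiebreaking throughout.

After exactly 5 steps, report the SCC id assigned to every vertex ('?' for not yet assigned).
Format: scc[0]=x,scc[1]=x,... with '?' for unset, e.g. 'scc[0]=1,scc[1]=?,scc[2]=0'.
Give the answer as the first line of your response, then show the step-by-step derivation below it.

scc[0]=2,scc[1]=3,scc[2]=1,scc[3]=2,scc[4]=0

step 1: low=(low[0]=0,low[1]=?,low[2]=1,low[3]=?,low[4]=2); scc=(scc[0]=?,scc[1]=?,scc[2]=?,scc[3]=?,scc[4]=0)
step 2: low=(low[0]=0,low[1]=?,low[2]=1,low[3]=?,low[4]=2); scc=(scc[0]=?,scc[1]=?,scc[2]=1,scc[3]=?,scc[4]=0)
step 3: low=(low[0]=0,low[1]=?,low[2]=1,low[3]=0,low[4]=2); scc=(scc[0]=?,scc[1]=?,scc[2]=1,scc[3]=?,scc[4]=0)
step 4: low=(low[0]=0,low[1]=?,low[2]=1,low[3]=0,low[4]=2); scc=(scc[0]=2,scc[1]=?,scc[2]=1,scc[3]=2,scc[4]=0)
step 5: low=(low[0]=0,low[1]=4,low[2]=1,low[3]=0,low[4]=2); scc=(scc[0]=2,scc[1]=3,scc[2]=1,scc[3]=2,scc[4]=0)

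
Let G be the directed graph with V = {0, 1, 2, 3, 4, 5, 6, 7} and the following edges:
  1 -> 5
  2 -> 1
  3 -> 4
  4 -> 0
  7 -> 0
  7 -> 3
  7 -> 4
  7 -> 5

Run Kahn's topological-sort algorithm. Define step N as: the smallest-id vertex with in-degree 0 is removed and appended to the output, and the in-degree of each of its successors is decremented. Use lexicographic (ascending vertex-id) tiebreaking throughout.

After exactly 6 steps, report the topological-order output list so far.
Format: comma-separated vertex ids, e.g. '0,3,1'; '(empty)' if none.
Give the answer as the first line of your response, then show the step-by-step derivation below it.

2,1,6,7,3,4

step 1: output 2; order=[2]; indeg=(2,0,0,1,2,2,0,0)
step 2: output 1; order=[2,1]; indeg=(2,0,0,1,2,1,0,0)
step 3: output 6; order=[2,1,6]; indeg=(2,0,0,1,2,1,0,0)
step 4: output 7; order=[2,1,6,7]; indeg=(1,0,0,0,1,0,0,0)
step 5: output 3; order=[2,1,6,7,3]; indeg=(1,0,0,0,0,0,0,0)
step 6: output 4; order=[2,1,6,7,3,4]; indeg=(0,0,0,0,0,0,0,0)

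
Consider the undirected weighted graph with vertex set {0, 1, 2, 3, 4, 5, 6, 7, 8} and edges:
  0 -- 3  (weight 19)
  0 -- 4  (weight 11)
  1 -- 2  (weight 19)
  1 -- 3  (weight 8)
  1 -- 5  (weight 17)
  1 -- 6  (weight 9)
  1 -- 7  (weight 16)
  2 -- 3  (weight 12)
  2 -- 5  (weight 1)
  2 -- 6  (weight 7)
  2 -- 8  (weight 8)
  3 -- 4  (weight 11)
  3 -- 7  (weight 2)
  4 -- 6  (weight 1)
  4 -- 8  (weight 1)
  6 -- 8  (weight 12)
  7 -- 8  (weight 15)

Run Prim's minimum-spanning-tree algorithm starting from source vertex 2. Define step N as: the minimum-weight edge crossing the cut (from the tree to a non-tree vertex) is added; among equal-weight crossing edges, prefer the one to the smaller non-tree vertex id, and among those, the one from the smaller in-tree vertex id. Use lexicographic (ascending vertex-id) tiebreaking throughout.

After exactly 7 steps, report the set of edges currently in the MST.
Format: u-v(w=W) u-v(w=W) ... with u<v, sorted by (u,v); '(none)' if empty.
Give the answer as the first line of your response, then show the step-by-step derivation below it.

1-3(w=8) 1-6(w=9) 2-5(w=1) 2-6(w=7) 3-7(w=2) 4-6(w=1) 4-8(w=1)

step 1: add edge 2-5 (w=1); MST = {2-5(w=1)}
step 2: add edge 2-6 (w=7); MST = {2-5(w=1) 2-6(w=7)}
step 3: add edge 4-6 (w=1); MST = {2-5(w=1) 2-6(w=7) 4-6(w=1)}
step 4: add edge 4-8 (w=1); MST = {2-5(w=1) 2-6(w=7) 4-6(w=1) 4-8(w=1)}
step 5: add edge 1-6 (w=9); MST = {1-6(w=9) 2-5(w=1) 2-6(w=7) 4-6(w=1) 4-8(w=1)}
step 6: add edge 1-3 (w=8); MST = {1-3(w=8) 1-6(w=9) 2-5(w=1) 2-6(w=7) 4-6(w=1) 4-8(w=1)}
step 7: add edge 3-7 (w=2); MST = {1-3(w=8) 1-6(w=9) 2-5(w=1) 2-6(w=7) 3-7(w=2) 4-6(w=1) 4-8(w=1)}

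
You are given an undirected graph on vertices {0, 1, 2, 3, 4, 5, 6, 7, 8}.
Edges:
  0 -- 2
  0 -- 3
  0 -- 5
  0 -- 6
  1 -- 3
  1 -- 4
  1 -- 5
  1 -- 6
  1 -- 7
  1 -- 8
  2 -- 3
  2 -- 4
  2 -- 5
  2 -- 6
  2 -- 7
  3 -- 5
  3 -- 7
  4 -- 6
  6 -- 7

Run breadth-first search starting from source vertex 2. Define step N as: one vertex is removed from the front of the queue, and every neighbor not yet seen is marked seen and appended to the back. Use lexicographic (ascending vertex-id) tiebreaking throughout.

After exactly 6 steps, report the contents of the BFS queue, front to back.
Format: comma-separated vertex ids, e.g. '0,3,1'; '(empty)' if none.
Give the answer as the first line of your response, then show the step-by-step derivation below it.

7,1

step 1: dequeue 2; queue=[0,3,4,5,6,7]; order=2
step 2: dequeue 0; queue=[3,4,5,6,7]; order=2,0
step 3: dequeue 3; queue=[4,5,6,7,1]; order=2,0,3
step 4: dequeue 4; queue=[5,6,7,1]; order=2,0,3,4
step 5: dequeue 5; queue=[6,7,1]; order=2,0,3,4,5
step 6: dequeue 6; queue=[7,1]; order=2,0,3,4,5,6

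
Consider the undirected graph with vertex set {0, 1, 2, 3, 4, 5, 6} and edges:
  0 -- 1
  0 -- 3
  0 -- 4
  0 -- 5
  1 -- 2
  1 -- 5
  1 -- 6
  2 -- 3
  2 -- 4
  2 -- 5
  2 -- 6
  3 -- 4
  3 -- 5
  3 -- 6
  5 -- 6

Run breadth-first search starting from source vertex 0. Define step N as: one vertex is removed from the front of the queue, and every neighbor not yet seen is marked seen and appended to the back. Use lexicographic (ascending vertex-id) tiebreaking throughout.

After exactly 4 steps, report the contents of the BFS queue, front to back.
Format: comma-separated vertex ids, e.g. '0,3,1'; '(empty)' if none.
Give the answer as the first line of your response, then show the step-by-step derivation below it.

5,2,6

step 1: dequeue 0; queue=[1,3,4,5]; order=0
step 2: dequeue 1; queue=[3,4,5,2,6]; order=0,1
step 3: dequeue 3; queue=[4,5,2,6]; order=0,1,3
step 4: dequeue 4; queue=[5,2,6]; order=0,1,3,4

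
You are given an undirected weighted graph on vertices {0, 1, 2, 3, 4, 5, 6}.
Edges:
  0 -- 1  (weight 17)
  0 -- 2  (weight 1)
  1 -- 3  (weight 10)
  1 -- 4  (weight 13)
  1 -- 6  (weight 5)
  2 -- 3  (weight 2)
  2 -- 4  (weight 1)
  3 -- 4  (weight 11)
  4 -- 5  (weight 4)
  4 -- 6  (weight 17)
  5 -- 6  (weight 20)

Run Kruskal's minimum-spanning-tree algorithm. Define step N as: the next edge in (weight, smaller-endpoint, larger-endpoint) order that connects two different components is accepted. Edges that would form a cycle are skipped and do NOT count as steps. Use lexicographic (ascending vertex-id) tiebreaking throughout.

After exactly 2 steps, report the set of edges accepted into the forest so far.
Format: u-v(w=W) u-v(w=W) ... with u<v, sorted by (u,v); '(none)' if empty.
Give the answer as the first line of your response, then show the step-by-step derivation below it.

0-2(w=1) 2-4(w=1)

step 1: add edge 0-2 (w=1); MST = {0-2(w=1)}
step 2: add edge 2-4 (w=1); MST = {0-2(w=1) 2-4(w=1)}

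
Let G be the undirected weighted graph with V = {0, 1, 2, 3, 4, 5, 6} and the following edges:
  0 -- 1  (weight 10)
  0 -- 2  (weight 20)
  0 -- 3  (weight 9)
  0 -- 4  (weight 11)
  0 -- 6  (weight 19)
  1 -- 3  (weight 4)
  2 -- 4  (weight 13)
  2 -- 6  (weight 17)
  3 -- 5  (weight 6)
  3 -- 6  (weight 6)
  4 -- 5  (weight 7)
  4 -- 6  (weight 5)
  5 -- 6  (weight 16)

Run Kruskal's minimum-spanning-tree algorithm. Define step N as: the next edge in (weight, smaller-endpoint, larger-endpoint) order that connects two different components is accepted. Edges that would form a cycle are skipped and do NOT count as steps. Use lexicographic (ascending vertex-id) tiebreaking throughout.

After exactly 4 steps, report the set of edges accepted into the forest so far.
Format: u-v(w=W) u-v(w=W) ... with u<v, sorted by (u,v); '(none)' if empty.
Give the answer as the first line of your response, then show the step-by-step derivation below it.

1-3(w=4) 3-5(w=6) 3-6(w=6) 4-6(w=5)

step 1: add edge 1-3 (w=4); MST = {1-3(w=4)}
step 2: add edge 4-6 (w=5); MST = {1-3(w=4) 4-6(w=5)}
step 3: add edge 3-5 (w=6); MST = {1-3(w=4) 3-5(w=6) 4-6(w=5)}
step 4: add edge 3-6 (w=6); MST = {1-3(w=4) 3-5(w=6) 3-6(w=6) 4-6(w=5)}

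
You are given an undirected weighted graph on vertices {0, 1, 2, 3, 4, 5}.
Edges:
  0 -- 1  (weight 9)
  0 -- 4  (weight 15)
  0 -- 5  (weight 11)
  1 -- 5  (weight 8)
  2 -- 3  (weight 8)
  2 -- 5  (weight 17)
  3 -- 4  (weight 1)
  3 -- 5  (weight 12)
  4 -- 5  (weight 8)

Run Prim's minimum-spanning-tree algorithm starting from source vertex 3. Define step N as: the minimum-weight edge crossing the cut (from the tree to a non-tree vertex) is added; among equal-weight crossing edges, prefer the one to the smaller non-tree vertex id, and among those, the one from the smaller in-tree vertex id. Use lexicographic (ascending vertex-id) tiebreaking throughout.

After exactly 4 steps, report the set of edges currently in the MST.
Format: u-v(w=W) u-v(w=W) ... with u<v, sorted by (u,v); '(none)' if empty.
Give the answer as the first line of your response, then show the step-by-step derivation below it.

1-5(w=8) 2-3(w=8) 3-4(w=1) 4-5(w=8)

step 1: add edge 3-4 (w=1); MST = {3-4(w=1)}
step 2: add edge 2-3 (w=8); MST = {2-3(w=8) 3-4(w=1)}
step 3: add edge 4-5 (w=8); MST = {2-3(w=8) 3-4(w=1) 4-5(w=8)}
step 4: add edge 1-5 (w=8); MST = {1-5(w=8) 2-3(w=8) 3-4(w=1) 4-5(w=8)}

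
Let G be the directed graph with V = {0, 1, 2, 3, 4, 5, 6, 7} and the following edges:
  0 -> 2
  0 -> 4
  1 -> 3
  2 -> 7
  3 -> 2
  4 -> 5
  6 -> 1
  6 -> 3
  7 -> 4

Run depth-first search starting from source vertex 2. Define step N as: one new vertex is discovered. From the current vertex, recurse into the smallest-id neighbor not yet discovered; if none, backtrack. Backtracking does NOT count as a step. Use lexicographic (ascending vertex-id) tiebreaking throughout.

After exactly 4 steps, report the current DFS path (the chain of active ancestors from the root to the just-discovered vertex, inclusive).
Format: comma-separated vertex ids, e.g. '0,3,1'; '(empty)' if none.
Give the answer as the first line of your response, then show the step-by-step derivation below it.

2,7,4,5

step 1: discover 2; path=2; order=2
step 2: discover 7; path=2>7; order=2,7
step 3: discover 4; path=2>7>4; order=2,7,4
step 4: discover 5; path=2>7>4>5; order=2,7,4,5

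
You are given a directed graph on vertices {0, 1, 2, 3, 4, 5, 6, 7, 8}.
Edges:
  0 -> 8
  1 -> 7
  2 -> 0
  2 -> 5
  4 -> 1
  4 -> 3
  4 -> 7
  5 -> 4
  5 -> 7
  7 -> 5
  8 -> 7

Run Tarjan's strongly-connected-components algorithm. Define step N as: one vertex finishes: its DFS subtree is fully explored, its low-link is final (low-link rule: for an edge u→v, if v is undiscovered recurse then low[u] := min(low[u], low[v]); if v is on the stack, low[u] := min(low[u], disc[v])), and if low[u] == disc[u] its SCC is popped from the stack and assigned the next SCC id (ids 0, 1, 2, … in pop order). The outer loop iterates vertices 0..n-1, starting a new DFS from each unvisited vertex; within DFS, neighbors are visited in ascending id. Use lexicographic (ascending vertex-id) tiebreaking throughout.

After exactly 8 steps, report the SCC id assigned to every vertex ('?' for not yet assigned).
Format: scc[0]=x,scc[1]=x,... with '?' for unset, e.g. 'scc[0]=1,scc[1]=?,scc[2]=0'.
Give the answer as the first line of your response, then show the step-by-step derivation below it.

scc[0]=3,scc[1]=1,scc[2]=4,scc[3]=0,scc[4]=1,scc[5]=1,scc[6]=?,scc[7]=1,scc[8]=2

step 1: low=(low[0]=0,low[1]=2,low[2]=?,low[3]=?,low[4]=4,low[5]=3,low[6]=?,low[7]=2,low[8]=1); scc=(scc[0]=?,scc[1]=?,scc[2]=?,scc[3]=?,scc[4]=?,scc[5]=?,scc[6]=?,scc[7]=?,scc[8]=?)
step 2: low=(low[0]=0,low[1]=2,low[2]=?,low[3]=6,low[4]=2,low[5]=3,low[6]=?,low[7]=2,low[8]=1); scc=(scc[0]=?,scc[1]=?,scc[2]=?,scc[3]=0,scc[4]=?,scc[5]=?,scc[6]=?,scc[7]=?,scc[8]=?)
step 3: low=(low[0]=0,low[1]=2,low[2]=?,low[3]=6,low[4]=2,low[5]=3,low[6]=?,low[7]=2,low[8]=1); scc=(scc[0]=?,scc[1]=?,scc[2]=?,scc[3]=0,scc[4]=?,scc[5]=?,scc[6]=?,scc[7]=?,scc[8]=?)
step 4: low=(low[0]=0,low[1]=2,low[2]=?,low[3]=6,low[4]=2,low[5]=2,low[6]=?,low[7]=2,low[8]=1); scc=(scc[0]=?,scc[1]=?,scc[2]=?,scc[3]=0,scc[4]=?,scc[5]=?,scc[6]=?,scc[7]=?,scc[8]=?)
step 5: low=(low[0]=0,low[1]=2,low[2]=?,low[3]=6,low[4]=2,low[5]=2,low[6]=?,low[7]=2,low[8]=1); scc=(scc[0]=?,scc[1]=1,scc[2]=?,scc[3]=0,scc[4]=1,scc[5]=1,scc[6]=?,scc[7]=1,scc[8]=?)
step 6: low=(low[0]=0,low[1]=2,low[2]=?,low[3]=6,low[4]=2,low[5]=2,low[6]=?,low[7]=2,low[8]=1); scc=(scc[0]=?,scc[1]=1,scc[2]=?,scc[3]=0,scc[4]=1,scc[5]=1,scc[6]=?,scc[7]=1,scc[8]=2)
step 7: low=(low[0]=0,low[1]=2,low[2]=?,low[3]=6,low[4]=2,low[5]=2,low[6]=?,low[7]=2,low[8]=1); scc=(scc[0]=3,scc[1]=1,scc[2]=?,scc[3]=0,scc[4]=1,scc[5]=1,scc[6]=?,scc[7]=1,scc[8]=2)
step 8: low=(low[0]=0,low[1]=2,low[2]=7,low[3]=6,low[4]=2,low[5]=2,low[6]=?,low[7]=2,low[8]=1); scc=(scc[0]=3,scc[1]=1,scc[2]=4,scc[3]=0,scc[4]=1,scc[5]=1,scc[6]=?,scc[7]=1,scc[8]=2)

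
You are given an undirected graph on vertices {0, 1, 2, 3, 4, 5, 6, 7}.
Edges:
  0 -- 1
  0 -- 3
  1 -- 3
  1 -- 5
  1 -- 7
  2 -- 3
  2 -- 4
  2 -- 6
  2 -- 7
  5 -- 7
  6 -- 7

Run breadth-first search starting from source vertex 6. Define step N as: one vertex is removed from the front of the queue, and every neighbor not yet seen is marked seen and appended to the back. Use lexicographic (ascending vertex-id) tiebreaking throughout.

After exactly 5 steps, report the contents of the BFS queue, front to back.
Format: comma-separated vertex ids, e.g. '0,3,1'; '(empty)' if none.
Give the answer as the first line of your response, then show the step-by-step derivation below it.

1,5,0

step 1: dequeue 6; queue=[2,7]; order=6
step 2: dequeue 2; queue=[7,3,4]; order=6,2
step 3: dequeue 7; queue=[3,4,1,5]; order=6,2,7
step 4: dequeue 3; queue=[4,1,5,0]; order=6,2,7,3
step 5: dequeue 4; queue=[1,5,0]; order=6,2,7,3,4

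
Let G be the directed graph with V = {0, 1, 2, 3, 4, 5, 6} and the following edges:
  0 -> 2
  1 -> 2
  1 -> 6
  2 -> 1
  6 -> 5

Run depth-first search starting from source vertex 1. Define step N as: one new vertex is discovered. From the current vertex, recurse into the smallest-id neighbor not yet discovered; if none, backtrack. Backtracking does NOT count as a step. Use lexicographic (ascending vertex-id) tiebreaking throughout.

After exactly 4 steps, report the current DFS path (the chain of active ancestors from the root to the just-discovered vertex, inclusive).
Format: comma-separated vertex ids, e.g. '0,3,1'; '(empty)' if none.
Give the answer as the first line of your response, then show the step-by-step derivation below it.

1,6,5

step 1: discover 1; path=1; order=1
step 2: discover 2; path=1>2; order=1,2
step 3: discover 6; path=1>6; order=1,2,6
step 4: discover 5; path=1>6>5; order=1,2,6,5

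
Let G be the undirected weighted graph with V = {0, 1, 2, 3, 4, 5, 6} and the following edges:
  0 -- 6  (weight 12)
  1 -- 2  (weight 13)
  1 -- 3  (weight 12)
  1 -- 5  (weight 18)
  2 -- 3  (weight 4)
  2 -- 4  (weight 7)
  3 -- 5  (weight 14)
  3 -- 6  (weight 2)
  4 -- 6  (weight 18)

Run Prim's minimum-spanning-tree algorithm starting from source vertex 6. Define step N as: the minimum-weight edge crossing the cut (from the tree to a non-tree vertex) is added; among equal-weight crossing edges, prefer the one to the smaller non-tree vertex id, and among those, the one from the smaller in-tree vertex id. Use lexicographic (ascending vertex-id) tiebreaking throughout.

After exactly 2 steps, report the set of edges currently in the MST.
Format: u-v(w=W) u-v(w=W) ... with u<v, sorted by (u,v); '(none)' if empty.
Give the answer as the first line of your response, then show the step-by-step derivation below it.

2-3(w=4) 3-6(w=2)

step 1: add edge 3-6 (w=2); MST = {3-6(w=2)}
step 2: add edge 2-3 (w=4); MST = {2-3(w=4) 3-6(w=2)}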